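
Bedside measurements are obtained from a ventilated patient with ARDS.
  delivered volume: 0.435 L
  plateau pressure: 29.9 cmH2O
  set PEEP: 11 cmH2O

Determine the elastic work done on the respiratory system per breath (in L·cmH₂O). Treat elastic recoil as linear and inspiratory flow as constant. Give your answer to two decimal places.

4.11

Elastic work ≈ ½ × (Pplat − PEEP) × Vt = 0.5 × (29.9 − 11) × 0.435 L = 0.5 × 18.9 × 0.435 = 4.111 L·cmH2O.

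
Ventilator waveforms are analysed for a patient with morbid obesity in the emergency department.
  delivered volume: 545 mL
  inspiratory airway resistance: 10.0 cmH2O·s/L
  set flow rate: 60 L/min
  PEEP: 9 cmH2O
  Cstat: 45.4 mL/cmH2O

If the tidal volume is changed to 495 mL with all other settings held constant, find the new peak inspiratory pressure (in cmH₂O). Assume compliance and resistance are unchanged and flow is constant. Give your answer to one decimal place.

Flow: 60 L/min ÷ 60 = 1 L/s.
PIP = Vt/C + R·V̇ + PEEP (constant-flow equation of motion).
Only the elastic term changes: ΔPIP = ΔVt / C = (495 − 545) / 45.4 = -1.101 cmH2O.
Original PIP = 545/45.4 + 10.0×1 + 9 = 31.004 cmH2O; new PIP = 31.004 + (-1.101) = 29.903 cmH2O.

29.9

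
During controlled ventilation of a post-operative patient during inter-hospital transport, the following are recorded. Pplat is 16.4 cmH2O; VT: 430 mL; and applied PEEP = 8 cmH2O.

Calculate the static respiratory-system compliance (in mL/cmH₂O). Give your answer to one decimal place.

Cstat = Vt / (Pplat − PEEP) = 430 / (16.4 − 8) = 430 / 8.4 = 51.19 mL/cmH2O.

51.2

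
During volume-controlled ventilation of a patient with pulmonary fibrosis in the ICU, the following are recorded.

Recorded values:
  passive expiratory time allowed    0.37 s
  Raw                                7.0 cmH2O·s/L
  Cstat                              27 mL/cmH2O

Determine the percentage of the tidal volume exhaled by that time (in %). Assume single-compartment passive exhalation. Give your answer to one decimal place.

τ = R × C = 7.0 × 27 mL/cmH2O = 7.0 × 0.027 L/cmH2O = 0.189 s.
Passive exhalation: V(t)/V₀ = e^(−t/τ) = e^(−0.37/0.189) = 0.1412.
Fraction exhaled = 1 − 0.1412 = 0.8588 → 85.88%.

85.9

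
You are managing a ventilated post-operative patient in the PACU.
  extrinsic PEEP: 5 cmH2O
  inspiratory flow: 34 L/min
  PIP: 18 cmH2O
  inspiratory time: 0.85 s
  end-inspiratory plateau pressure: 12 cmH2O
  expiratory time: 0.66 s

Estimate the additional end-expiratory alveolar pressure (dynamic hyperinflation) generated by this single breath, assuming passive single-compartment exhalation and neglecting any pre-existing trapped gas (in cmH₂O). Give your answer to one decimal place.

Flow: 34 L/min ÷ 60 = 0.5667 L/s.
Vt = flow × Ti = 0.5667 L/s × 0.85 s × 1000 mL/L = 481.7 mL.
R = (PIP − Pplat)/V̇ = (18 − 12) / 0.5667 = 6.0/0.5667 = 10.588 cmH2O·s/L.
C = Vt/(Pplat − PEEP) = 481.7 / (12 − 5) = 481.7/7.0 = 68.814 mL/cmH2O.
τ = R × C = 10.588 × 0.06881 L/cmH2O = 0.7286 s.
Fraction remaining = e^(−Te/τ) = e^(−0.66/0.7286) = 0.4042; trapped volume = 481.7 × 0.4042 = 194.7 mL.
Additional alveolar pressure from trapping ≈ V_trapped / C = 194.7 / 68.814 = 2.829 cmH2O.

2.8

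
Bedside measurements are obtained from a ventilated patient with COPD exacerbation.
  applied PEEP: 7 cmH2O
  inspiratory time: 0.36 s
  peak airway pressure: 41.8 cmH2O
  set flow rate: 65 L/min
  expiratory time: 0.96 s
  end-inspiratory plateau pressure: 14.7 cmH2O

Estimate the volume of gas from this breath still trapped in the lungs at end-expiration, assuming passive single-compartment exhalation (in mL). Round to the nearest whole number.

183

Flow: 65 L/min ÷ 60 = 1.0833 L/s.
Vt = flow × Ti = 1.0833 L/s × 0.36 s × 1000 mL/L = 389.99 mL.
R = (PIP − Pplat)/V̇ = (41.8 − 14.7) / 1.0833 = 27.1/1.0833 = 25.016 cmH2O·s/L.
C = Vt/(Pplat − PEEP) = 389.99 / (14.7 − 7) = 389.99/7.7 = 50.648 mL/cmH2O.
τ = R × C = 25.016 × 0.05065 L/cmH2O = 1.267 s.
Fraction remaining = e^(−Te/τ) = e^(−0.96/1.267) = 0.4687.
Trapped volume = 389.99 × 0.4687 = 182.79 mL.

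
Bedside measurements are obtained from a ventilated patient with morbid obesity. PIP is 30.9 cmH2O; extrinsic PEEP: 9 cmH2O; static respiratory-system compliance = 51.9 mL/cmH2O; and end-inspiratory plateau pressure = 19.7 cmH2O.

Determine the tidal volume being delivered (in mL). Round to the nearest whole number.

555

Vt = Cstat × (Pplat − PEEP) = 51.9 × (19.7 − 9) = 51.9 × 10.7 = 555.33 mL.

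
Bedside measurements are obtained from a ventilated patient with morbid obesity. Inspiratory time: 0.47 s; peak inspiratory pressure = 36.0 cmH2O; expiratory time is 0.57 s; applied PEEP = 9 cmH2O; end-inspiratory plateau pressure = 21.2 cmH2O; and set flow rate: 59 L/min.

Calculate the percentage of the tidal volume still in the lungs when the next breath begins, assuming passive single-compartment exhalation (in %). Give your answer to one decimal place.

36.8

Flow: 59 L/min ÷ 60 = 0.9833 L/s.
Vt = flow × Ti = 0.9833 L/s × 0.47 s × 1000 mL/L = 462.15 mL.
R = (PIP − Pplat)/V̇ = (36.0 − 21.2) / 0.9833 = 14.8/0.9833 = 15.051 cmH2O·s/L.
C = Vt/(Pplat − PEEP) = 462.15 / (21.2 − 9) = 462.15/12.2 = 37.881 mL/cmH2O.
τ = R × C = 15.051 × 0.03788 L/cmH2O = 0.5701 s.
Fraction remaining at end-expiration = e^(−Te/τ) = e^(−0.57/0.5701) = 0.3679 → 36.79%.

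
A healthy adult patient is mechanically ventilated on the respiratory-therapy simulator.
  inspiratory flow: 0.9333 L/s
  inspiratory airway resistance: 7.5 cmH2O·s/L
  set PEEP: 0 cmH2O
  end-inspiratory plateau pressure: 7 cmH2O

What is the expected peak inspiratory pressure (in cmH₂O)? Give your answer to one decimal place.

PIP = Pplat + Raw × flow = 7 + 7.5 × 0.9333 = 7 + 7.0 = 14.0 cmH2O.

14.0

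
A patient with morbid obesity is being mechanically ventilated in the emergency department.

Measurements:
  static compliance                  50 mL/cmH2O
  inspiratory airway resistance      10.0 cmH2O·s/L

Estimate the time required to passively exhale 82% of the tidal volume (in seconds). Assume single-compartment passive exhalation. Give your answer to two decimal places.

τ = R × C = 10.0 × 50 mL/cmH2O = 10.0 × 0.050 L/cmH2O = 0.5 s.
Exhaled fraction f = 1 − e^(−t/τ) → t = −τ·ln(1 − f) = −0.5·ln(0.18) = 0.8574 s.

0.86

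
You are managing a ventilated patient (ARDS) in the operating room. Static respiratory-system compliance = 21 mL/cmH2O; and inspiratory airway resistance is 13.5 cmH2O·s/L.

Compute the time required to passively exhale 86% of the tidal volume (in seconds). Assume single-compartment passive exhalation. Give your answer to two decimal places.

τ = R × C = 13.5 × 21 mL/cmH2O = 13.5 × 0.021 L/cmH2O = 0.2835 s.
Exhaled fraction f = 1 − e^(−t/τ) → t = −τ·ln(1 − f) = −0.2835·ln(0.14) = 0.5574 s.

0.56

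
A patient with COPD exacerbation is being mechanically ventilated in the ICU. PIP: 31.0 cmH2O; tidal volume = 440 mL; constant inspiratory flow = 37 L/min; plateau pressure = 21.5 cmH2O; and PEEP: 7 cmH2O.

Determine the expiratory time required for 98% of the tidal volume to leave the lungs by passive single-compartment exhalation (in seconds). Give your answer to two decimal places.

1.83

Flow: 37 L/min ÷ 60 = 0.6167 L/s.
R = (PIP − Pplat)/V̇ = (31.0 − 21.5) / 0.6167 = 9.5/0.6167 = 15.405 cmH2O·s/L.
C = Vt/(Pplat − PEEP) = 440.0 / (21.5 − 7) = 440.0/14.5 = 30.345 mL/cmH2O.
τ = R × C = 15.405 × 0.03035 L/cmH2O = 0.4675 s.
t = −τ·ln(1 − 0.98) = −0.4675·ln(0.02) = 1.829 s.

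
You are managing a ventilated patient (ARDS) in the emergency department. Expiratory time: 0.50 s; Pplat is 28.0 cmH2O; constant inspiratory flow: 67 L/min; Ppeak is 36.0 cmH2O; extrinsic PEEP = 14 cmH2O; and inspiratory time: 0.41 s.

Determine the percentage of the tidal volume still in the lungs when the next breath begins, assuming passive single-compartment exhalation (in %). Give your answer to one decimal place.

11.8

Flow: 67 L/min ÷ 60 = 1.1167 L/s.
Vt = flow × Ti = 1.1167 L/s × 0.41 s × 1000 mL/L = 457.85 mL.
R = (PIP − Pplat)/V̇ = (36.0 − 28.0) / 1.1167 = 8.0/1.1167 = 7.164 cmH2O·s/L.
C = Vt/(Pplat − PEEP) = 457.85 / (28.0 − 14) = 457.85/14.0 = 32.704 mL/cmH2O.
τ = R × C = 7.164 × 0.0327 L/cmH2O = 0.2343 s.
Fraction remaining at end-expiration = e^(−Te/τ) = e^(−0.50/0.2343) = 0.1184 → 11.84%.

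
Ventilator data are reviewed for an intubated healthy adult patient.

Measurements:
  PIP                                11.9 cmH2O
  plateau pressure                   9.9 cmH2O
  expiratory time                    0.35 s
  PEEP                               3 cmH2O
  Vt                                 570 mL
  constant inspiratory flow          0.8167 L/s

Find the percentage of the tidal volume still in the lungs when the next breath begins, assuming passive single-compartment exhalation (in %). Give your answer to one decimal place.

R = (PIP − Pplat)/V̇ = (11.9 − 9.9) / 0.8167 = 2.0/0.8167 = 2.449 cmH2O·s/L.
C = Vt/(Pplat − PEEP) = 570.0 / (9.9 − 3) = 570.0/6.9 = 82.609 mL/cmH2O.
τ = R × C = 2.449 × 0.08261 L/cmH2O = 0.2023 s.
Fraction remaining at end-expiration = e^(−Te/τ) = e^(−0.35/0.2023) = 0.1773 → 17.73%.

17.7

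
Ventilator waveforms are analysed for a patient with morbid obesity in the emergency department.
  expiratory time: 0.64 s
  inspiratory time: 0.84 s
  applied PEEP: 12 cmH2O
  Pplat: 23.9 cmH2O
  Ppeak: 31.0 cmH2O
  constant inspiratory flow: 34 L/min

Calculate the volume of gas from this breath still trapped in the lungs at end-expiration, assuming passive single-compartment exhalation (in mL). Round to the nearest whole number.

Flow: 34 L/min ÷ 60 = 0.5667 L/s.
Vt = flow × Ti = 0.5667 L/s × 0.84 s × 1000 mL/L = 476.03 mL.
R = (PIP − Pplat)/V̇ = (31.0 − 23.9) / 0.5667 = 7.1/0.5667 = 12.529 cmH2O·s/L.
C = Vt/(Pplat − PEEP) = 476.03 / (23.9 − 12) = 476.03/11.9 = 40.003 mL/cmH2O.
τ = R × C = 12.529 × 0.04 L/cmH2O = 0.5012 s.
Fraction remaining = e^(−Te/τ) = e^(−0.64/0.5012) = 0.2789.
Trapped volume = 476.03 × 0.2789 = 132.76 mL.

133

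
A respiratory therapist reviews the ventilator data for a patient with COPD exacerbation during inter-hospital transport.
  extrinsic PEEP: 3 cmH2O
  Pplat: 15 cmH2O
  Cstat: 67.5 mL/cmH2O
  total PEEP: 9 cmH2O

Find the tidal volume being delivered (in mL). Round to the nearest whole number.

405

End-expiratory occlusion gives total PEEP = 9 cmH2O (intrinsic PEEP = 9 − 3 = 6). Use total PEEP for the elastic gradient.
Vt = Cstat × (Pplat − PEEPtotal) = 67.5 × (15 − 9) = 67.5 × 6.0 = 405.0 mL.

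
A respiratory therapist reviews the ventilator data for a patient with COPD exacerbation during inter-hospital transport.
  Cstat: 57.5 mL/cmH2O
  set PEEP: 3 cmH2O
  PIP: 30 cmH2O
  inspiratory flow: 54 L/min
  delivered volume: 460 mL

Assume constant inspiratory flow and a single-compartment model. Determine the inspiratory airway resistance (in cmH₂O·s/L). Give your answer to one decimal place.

Flow: 54 L/min ÷ 60 = 0.9 L/s.
Equation of motion (constant flow): PIP = Vt/C + R·V̇ + PEEP.
R·V̇ = PIP − Vt/C − PEEP = 30 − 460/57.5 − 3 = 30 − 8.0 − 3 = 19.0 cmH2O.
R = 19.0 / 0.9 = 21.111 cmH2O·s/L.

21.1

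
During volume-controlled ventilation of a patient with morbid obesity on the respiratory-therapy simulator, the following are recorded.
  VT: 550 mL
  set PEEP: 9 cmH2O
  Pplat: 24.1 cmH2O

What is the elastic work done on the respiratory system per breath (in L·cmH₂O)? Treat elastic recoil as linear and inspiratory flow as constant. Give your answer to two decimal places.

4.15

Elastic work ≈ ½ × (Pplat − PEEP) × Vt = 0.5 × (24.1 − 9) × 0.550 L = 0.5 × 15.1 × 0.550 = 4.153 L·cmH2O.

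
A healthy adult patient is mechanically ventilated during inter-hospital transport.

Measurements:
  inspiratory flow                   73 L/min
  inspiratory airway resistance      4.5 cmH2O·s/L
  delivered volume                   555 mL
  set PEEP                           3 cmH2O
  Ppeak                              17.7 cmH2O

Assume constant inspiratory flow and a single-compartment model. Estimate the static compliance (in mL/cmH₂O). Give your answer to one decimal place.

Flow: 73 L/min ÷ 60 = 1.2167 L/s.
Equation of motion (constant flow): PIP = Vt/C + R·V̇ + PEEP.
Vt/C = PIP − R·V̇ − PEEP = 17.7 − 4.5×1.2167 − 3 = 17.7 − 5.475 − 3 = 9.225 cmH2O.
C = Vt / 9.225 = 555 / 9.225 = 60.163 mL/cmH2O.

60.2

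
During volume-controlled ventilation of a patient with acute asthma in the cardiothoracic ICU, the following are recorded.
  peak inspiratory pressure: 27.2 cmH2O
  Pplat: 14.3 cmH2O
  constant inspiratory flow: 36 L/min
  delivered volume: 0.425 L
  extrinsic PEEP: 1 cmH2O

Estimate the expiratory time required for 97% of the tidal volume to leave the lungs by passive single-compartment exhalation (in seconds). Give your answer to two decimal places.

Flow: 36 L/min ÷ 60 = 0.6 L/s.
R = (PIP − Pplat)/V̇ = (27.2 − 14.3) / 0.6 = 12.9/0.6 = 21.5 cmH2O·s/L.
C = Vt/(Pplat − PEEP) = 425.0 / (14.3 − 1) = 425.0/13.3 = 31.955 mL/cmH2O.
τ = R × C = 21.5 × 0.03196 L/cmH2O = 0.6871 s.
t = −τ·ln(1 − 0.97) = −0.6871·ln(0.03) = 2.409 s.

2.41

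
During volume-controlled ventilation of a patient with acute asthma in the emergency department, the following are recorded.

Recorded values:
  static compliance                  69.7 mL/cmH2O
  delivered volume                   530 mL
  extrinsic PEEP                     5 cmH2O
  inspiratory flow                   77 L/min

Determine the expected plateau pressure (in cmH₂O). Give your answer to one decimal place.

12.6

Pplat = PEEP + Vt / Cstat = 5 + 530 / 69.7 = 5 + 7.604 = 12.604 cmH2O.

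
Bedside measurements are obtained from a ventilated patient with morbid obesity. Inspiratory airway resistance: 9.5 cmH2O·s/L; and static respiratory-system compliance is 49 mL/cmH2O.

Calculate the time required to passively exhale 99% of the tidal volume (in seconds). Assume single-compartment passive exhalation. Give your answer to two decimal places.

2.14

τ = R × C = 9.5 × 49 mL/cmH2O = 9.5 × 0.049 L/cmH2O = 0.4655 s.
Exhaled fraction f = 1 − e^(−t/τ) → t = −τ·ln(1 − f) = −0.4655·ln(0.01) = 2.144 s.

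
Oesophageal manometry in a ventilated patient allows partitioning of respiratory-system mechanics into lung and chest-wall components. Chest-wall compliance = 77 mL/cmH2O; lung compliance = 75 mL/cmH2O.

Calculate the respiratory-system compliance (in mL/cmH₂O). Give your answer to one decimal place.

38.0

Lung and chest wall are elastances in series: 1/Crs = 1/CL + 1/Ccw.
1/Crs = 1/75 + 1/77 = 0.02632.
Crs = 37.994 mL/cmH2O.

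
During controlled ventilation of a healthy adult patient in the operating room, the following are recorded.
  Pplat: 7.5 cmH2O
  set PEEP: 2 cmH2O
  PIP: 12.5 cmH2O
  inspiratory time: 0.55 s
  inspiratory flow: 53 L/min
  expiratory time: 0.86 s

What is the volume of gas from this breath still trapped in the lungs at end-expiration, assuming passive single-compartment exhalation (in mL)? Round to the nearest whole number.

87

Flow: 53 L/min ÷ 60 = 0.8833 L/s.
Vt = flow × Ti = 0.8833 L/s × 0.55 s × 1000 mL/L = 485.82 mL.
R = (PIP − Pplat)/V̇ = (12.5 − 7.5) / 0.8833 = 5.0/0.8833 = 5.661 cmH2O·s/L.
C = Vt/(Pplat − PEEP) = 485.82 / (7.5 − 2) = 485.82/5.5 = 88.331 mL/cmH2O.
τ = R × C = 5.661 × 0.08833 L/cmH2O = 0.5 s.
Fraction remaining = e^(−Te/τ) = e^(−0.86/0.5) = 0.1791.
Trapped volume = 485.82 × 0.1791 = 87.01 mL.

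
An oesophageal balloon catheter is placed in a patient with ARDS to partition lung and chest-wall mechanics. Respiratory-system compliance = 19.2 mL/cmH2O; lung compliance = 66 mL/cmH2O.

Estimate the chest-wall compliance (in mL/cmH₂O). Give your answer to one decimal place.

27.1

1/Ccw = 1/Crs − 1/CL.
1/Ccw = 1/19.2 − 1/66 = 0.03693.
Ccw = 27.078 mL/cmH2O.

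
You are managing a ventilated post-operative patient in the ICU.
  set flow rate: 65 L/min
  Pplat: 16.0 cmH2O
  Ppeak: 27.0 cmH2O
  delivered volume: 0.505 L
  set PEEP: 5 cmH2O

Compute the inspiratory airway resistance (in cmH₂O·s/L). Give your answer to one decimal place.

10.2

Flow: 65 L/min ÷ 60 = 1.0833 L/s.
Raw = (PIP − Pplat) / flow = (27.0 − 16.0) / 1.0833 = 11.0 / 1.0833 = 10.154 cmH2O·s/L.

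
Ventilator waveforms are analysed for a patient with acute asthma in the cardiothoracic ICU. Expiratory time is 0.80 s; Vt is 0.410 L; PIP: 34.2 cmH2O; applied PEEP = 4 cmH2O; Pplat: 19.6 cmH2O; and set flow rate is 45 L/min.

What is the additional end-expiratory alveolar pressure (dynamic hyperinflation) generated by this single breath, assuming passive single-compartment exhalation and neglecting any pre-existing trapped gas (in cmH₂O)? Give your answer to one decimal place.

3.3

Flow: 45 L/min ÷ 60 = 0.75 L/s.
R = (PIP − Pplat)/V̇ = (34.2 − 19.6) / 0.75 = 14.6/0.75 = 19.467 cmH2O·s/L.
C = Vt/(Pplat − PEEP) = 410.0 / (19.6 − 4) = 410.0/15.6 = 26.282 mL/cmH2O.
τ = R × C = 19.467 × 0.02628 L/cmH2O = 0.5116 s.
Fraction remaining = e^(−Te/τ) = e^(−0.80/0.5116) = 0.2094; trapped volume = 410.0 × 0.2094 = 85.854 mL.
Additional alveolar pressure from trapping ≈ V_trapped / C = 85.854 / 26.282 = 3.267 cmH2O.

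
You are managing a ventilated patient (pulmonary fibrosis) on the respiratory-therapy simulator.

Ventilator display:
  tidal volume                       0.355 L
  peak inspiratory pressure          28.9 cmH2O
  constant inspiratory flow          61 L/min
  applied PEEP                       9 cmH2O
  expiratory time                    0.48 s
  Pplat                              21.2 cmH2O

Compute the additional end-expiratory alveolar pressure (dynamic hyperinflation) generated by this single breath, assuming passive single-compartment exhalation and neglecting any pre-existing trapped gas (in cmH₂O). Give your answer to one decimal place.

Flow: 61 L/min ÷ 60 = 1.0167 L/s.
R = (PIP − Pplat)/V̇ = (28.9 − 21.2) / 1.0167 = 7.7/1.0167 = 7.574 cmH2O·s/L.
C = Vt/(Pplat − PEEP) = 355.0 / (21.2 − 9) = 355.0/12.2 = 29.098 mL/cmH2O.
τ = R × C = 7.574 × 0.0291 L/cmH2O = 0.2204 s.
Fraction remaining = e^(−Te/τ) = e^(−0.48/0.2204) = 0.1133; trapped volume = 355.0 × 0.1133 = 40.222 mL.
Additional alveolar pressure from trapping ≈ V_trapped / C = 40.222 / 29.098 = 1.382 cmH2O.

1.4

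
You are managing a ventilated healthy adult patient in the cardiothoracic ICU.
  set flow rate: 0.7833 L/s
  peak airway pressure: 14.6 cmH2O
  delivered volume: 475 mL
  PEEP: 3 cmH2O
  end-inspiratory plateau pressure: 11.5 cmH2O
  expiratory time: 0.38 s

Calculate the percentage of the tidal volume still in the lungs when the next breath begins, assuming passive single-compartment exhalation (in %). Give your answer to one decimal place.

17.9

R = (PIP − Pplat)/V̇ = (14.6 − 11.5) / 0.7833 = 3.1/0.7833 = 3.958 cmH2O·s/L.
C = Vt/(Pplat − PEEP) = 475.0 / (11.5 − 3) = 475.0/8.5 = 55.882 mL/cmH2O.
τ = R × C = 3.958 × 0.05588 L/cmH2O = 0.2212 s.
Fraction remaining at end-expiration = e^(−Te/τ) = e^(−0.38/0.2212) = 0.1794 → 17.94%.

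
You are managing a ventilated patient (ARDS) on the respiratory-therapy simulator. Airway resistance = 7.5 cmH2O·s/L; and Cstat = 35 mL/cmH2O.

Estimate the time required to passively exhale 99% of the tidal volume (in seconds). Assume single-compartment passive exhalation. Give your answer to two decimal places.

1.21

τ = R × C = 7.5 × 35 mL/cmH2O = 7.5 × 0.035 L/cmH2O = 0.2625 s.
Exhaled fraction f = 1 − e^(−t/τ) → t = −τ·ln(1 − f) = −0.2625·ln(0.01) = 1.209 s.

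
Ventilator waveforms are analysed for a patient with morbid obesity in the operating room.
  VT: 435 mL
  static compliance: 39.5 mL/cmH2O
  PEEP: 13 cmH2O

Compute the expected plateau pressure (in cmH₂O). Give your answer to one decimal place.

24.0

Pplat = PEEP + Vt / Cstat = 13 + 435 / 39.5 = 13 + 11.013 = 24.013 cmH2O.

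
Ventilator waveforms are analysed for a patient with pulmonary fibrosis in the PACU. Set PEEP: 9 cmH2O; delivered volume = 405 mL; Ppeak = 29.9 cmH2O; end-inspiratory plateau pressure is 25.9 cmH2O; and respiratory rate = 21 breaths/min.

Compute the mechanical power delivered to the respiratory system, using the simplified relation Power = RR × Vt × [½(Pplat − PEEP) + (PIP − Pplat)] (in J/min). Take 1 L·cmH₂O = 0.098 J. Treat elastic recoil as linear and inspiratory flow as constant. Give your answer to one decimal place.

10.4

Per-breath work = Vt × [½(Pplat−PEEP) + (PIP−Pplat)] = 0.405 × [0.5×16.9 + 4.0] = 0.405 × 12.45 = 5.042 L·cmH2O.
Power = 21 × 5.042 = 105.88 L·cmH2O/min.
× 0.098 J/(L·cmH2O) → 10.376 J/min.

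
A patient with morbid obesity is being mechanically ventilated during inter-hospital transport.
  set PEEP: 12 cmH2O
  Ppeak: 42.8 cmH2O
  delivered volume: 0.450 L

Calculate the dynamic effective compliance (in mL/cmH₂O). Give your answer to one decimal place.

Dynamic compliance = Vt / (PIP − PEEP) = 450 / (42.8 − 12) = 450 / 30.8 = 14.61 mL/cmH2O.

14.6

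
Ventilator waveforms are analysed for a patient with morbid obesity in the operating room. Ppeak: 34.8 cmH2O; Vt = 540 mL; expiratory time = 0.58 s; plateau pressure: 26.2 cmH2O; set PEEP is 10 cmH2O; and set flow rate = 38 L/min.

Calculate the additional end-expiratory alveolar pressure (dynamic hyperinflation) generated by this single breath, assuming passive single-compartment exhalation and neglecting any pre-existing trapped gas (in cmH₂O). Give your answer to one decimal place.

Flow: 38 L/min ÷ 60 = 0.6333 L/s.
R = (PIP − Pplat)/V̇ = (34.8 − 26.2) / 0.6333 = 8.6/0.6333 = 13.58 cmH2O·s/L.
C = Vt/(Pplat − PEEP) = 540.0 / (26.2 − 10) = 540.0/16.2 = 33.333 mL/cmH2O.
τ = R × C = 13.58 × 0.03333 L/cmH2O = 0.4526 s.
Fraction remaining = e^(−Te/τ) = e^(−0.58/0.4526) = 0.2776; trapped volume = 540.0 × 0.2776 = 149.9 mL.
Additional alveolar pressure from trapping ≈ V_trapped / C = 149.9 / 33.333 = 4.497 cmH2O.

4.5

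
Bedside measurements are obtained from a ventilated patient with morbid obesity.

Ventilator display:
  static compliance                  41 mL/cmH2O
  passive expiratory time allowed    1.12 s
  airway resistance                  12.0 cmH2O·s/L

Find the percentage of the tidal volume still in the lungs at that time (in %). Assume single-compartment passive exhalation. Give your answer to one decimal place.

τ = R × C = 12.0 × 41 mL/cmH2O = 12.0 × 0.041 L/cmH2O = 0.492 s.
Passive exhalation: V(t)/V₀ = e^(−t/τ) = e^(−1.12/0.492) = 0.1027.
Fraction remaining = 0.1027 → 10.27%.

10.3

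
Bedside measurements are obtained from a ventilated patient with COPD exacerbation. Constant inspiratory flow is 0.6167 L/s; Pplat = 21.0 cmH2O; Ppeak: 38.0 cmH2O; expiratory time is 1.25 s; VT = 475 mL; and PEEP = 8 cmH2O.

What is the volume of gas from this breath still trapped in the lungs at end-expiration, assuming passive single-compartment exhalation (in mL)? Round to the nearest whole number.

137

R = (PIP − Pplat)/V̇ = (38.0 − 21.0) / 0.6167 = 17.0/0.6167 = 27.566 cmH2O·s/L.
C = Vt/(Pplat − PEEP) = 475.0 / (21.0 − 8) = 475.0/13.0 = 36.538 mL/cmH2O.
τ = R × C = 27.566 × 0.03654 L/cmH2O = 1.007 s.
Fraction remaining = e^(−Te/τ) = e^(−1.25/1.007) = 0.289.
Trapped volume = 475.0 × 0.289 = 137.28 mL.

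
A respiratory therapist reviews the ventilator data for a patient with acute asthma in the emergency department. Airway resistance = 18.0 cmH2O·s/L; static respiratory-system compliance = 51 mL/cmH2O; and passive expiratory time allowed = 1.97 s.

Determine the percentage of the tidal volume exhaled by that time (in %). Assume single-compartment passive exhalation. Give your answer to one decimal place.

τ = R × C = 18.0 × 51 mL/cmH2O = 18.0 × 0.051 L/cmH2O = 0.918 s.
Passive exhalation: V(t)/V₀ = e^(−t/τ) = e^(−1.97/0.918) = 0.117.
Fraction exhaled = 1 − 0.117 = 0.883 → 88.3%.

88.3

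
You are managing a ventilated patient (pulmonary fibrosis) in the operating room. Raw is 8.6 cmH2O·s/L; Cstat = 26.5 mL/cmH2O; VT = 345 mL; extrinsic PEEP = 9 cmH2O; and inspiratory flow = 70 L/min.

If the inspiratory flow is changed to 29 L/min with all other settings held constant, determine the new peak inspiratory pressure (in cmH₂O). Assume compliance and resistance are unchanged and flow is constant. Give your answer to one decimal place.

Flow: 70 L/min ÷ 60 = 1.1667 L/s.
New flow: 29 L/min ÷ 60 = 0.4833 L/s.
PIP = Vt/C + R·V̇ + PEEP (constant-flow equation of motion).
Only the resistive term changes: ΔPIP = R × ΔV̇ = 8.6 × (0.4833 − 1.1667) = 8.6 × -0.6834 = -5.877 cmH2O.
Original PIP = 345/26.5 + 8.6×1.1667 + 9 = 32.052 cmH2O; new PIP = 32.052 + (-5.877) = 26.175 cmH2O.

26.2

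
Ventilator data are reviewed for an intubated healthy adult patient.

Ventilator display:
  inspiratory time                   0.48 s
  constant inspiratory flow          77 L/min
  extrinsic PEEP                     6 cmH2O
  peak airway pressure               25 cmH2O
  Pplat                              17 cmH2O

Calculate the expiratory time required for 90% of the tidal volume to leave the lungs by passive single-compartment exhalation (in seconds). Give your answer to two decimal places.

Flow: 77 L/min ÷ 60 = 1.2833 L/s.
Vt = flow × Ti = 1.2833 L/s × 0.48 s × 1000 mL/L = 615.98 mL.
R = (PIP − Pplat)/V̇ = (25 − 17) / 1.2833 = 8.0/1.2833 = 6.234 cmH2O·s/L.
C = Vt/(Pplat − PEEP) = 615.98 / (17 − 6) = 615.98/11.0 = 55.998 mL/cmH2O.
τ = R × C = 6.234 × 0.056 L/cmH2O = 0.3491 s.
t = −τ·ln(1 − 0.90) = −0.3491·ln(0.1) = 0.8038 s.

0.80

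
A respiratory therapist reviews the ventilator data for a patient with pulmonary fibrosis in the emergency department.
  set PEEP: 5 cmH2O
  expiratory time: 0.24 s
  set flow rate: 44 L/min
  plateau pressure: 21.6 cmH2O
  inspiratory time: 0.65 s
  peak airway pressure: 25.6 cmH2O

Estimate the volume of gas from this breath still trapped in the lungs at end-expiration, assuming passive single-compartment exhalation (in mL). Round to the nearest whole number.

Flow: 44 L/min ÷ 60 = 0.7333 L/s.
Vt = flow × Ti = 0.7333 L/s × 0.65 s × 1000 mL/L = 476.65 mL.
R = (PIP − Pplat)/V̇ = (25.6 − 21.6) / 0.7333 = 4.0/0.7333 = 5.455 cmH2O·s/L.
C = Vt/(Pplat − PEEP) = 476.65 / (21.6 − 5) = 476.65/16.6 = 28.714 mL/cmH2O.
τ = R × C = 5.455 × 0.02871 L/cmH2O = 0.1566 s.
Fraction remaining = e^(−Te/τ) = e^(−0.24/0.1566) = 0.216.
Trapped volume = 476.65 × 0.216 = 102.96 mL.

103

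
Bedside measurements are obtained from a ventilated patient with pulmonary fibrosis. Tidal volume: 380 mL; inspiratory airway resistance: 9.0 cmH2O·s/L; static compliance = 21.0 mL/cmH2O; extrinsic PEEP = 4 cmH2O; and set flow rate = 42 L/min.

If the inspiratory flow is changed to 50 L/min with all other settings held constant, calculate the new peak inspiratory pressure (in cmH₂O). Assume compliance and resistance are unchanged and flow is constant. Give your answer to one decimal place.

Flow: 42 L/min ÷ 60 = 0.7 L/s.
New flow: 50 L/min ÷ 60 = 0.8333 L/s.
PIP = Vt/C + R·V̇ + PEEP (constant-flow equation of motion).
Only the resistive term changes: ΔPIP = R × ΔV̇ = 9.0 × (0.8333 − 0.7) = 9.0 × 0.1333 = 1.2 cmH2O.
Original PIP = 380/21.0 + 9.0×0.7 + 4 = 28.395 cmH2O; new PIP = 28.395 + (1.2) = 29.595 cmH2O.

29.6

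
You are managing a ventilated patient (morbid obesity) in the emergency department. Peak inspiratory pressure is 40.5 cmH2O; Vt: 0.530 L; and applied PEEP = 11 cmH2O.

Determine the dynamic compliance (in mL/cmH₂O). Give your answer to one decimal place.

18.0

Dynamic compliance = Vt / (PIP − PEEP) = 530 / (40.5 − 11) = 530 / 29.5 = 17.966 mL/cmH2O.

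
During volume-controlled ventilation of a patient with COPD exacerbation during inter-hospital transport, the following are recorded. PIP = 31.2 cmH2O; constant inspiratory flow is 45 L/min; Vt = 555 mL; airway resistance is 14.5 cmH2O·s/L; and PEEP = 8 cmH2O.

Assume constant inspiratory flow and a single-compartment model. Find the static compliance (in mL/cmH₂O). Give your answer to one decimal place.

45.0

Flow: 45 L/min ÷ 60 = 0.75 L/s.
Equation of motion (constant flow): PIP = Vt/C + R·V̇ + PEEP.
Vt/C = PIP − R·V̇ − PEEP = 31.2 − 14.5×0.75 − 8 = 31.2 − 10.875 − 8 = 12.325 cmH2O.
C = Vt / 12.325 = 555 / 12.325 = 45.03 mL/cmH2O.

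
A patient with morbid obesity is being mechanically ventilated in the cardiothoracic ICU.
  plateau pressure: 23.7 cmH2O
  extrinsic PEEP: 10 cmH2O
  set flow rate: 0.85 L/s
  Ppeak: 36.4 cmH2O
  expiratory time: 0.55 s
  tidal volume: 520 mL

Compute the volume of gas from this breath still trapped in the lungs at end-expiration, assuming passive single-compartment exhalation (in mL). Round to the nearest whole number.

197

R = (PIP − Pplat)/V̇ = (36.4 − 23.7) / 0.85 = 12.7/0.85 = 14.941 cmH2O·s/L.
C = Vt/(Pplat − PEEP) = 520.0 / (23.7 − 10) = 520.0/13.7 = 37.956 mL/cmH2O.
τ = R × C = 14.941 × 0.03796 L/cmH2O = 0.5672 s.
Fraction remaining = e^(−Te/τ) = e^(−0.55/0.5672) = 0.3792.
Trapped volume = 520.0 × 0.3792 = 197.18 mL.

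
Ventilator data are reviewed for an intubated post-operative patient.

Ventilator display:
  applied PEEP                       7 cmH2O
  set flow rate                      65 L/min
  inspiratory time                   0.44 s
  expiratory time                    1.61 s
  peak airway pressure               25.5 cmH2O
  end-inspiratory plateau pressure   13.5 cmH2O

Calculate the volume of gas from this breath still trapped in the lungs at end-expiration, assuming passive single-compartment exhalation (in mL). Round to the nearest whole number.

Flow: 65 L/min ÷ 60 = 1.0833 L/s.
Vt = flow × Ti = 1.0833 L/s × 0.44 s × 1000 mL/L = 476.65 mL.
R = (PIP − Pplat)/V̇ = (25.5 − 13.5) / 1.0833 = 12.0/1.0833 = 11.077 cmH2O·s/L.
C = Vt/(Pplat − PEEP) = 476.65 / (13.5 − 7) = 476.65/6.5 = 73.331 mL/cmH2O.
τ = R × C = 11.077 × 0.07333 L/cmH2O = 0.8123 s.
Fraction remaining = e^(−Te/τ) = e^(−1.61/0.8123) = 0.1378.
Trapped volume = 476.65 × 0.1378 = 65.682 mL.

66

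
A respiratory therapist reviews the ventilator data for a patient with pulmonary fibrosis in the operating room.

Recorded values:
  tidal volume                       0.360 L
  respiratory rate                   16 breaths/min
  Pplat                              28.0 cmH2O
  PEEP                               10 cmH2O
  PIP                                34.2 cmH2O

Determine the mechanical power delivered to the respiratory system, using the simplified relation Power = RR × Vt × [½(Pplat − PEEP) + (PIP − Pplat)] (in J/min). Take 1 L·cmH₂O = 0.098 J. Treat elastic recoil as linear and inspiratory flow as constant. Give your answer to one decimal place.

Per-breath work = Vt × [½(Pplat−PEEP) + (PIP−Pplat)] = 0.360 × [0.5×18.0 + 6.2] = 0.360 × 15.2 = 5.472 L·cmH2O.
Power = 16 × 5.472 = 87.552 L·cmH2O/min.
× 0.098 J/(L·cmH2O) → 8.58 J/min.

8.6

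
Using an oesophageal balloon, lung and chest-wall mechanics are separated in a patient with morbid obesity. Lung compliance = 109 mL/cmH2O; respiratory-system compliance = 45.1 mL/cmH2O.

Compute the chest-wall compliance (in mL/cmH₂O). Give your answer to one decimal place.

1/Ccw = 1/Crs − 1/CL.
1/Ccw = 1/45.1 − 1/109 = 0.013.
Ccw = 76.923 mL/cmH2O.

76.9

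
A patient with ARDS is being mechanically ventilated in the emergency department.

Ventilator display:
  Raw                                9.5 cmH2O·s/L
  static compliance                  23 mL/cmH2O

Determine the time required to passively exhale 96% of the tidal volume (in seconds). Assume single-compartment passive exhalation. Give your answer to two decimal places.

0.70

τ = R × C = 9.5 × 23 mL/cmH2O = 9.5 × 0.023 L/cmH2O = 0.2185 s.
Exhaled fraction f = 1 − e^(−t/τ) → t = −τ·ln(1 − f) = −0.2185·ln(0.04) = 0.7033 s.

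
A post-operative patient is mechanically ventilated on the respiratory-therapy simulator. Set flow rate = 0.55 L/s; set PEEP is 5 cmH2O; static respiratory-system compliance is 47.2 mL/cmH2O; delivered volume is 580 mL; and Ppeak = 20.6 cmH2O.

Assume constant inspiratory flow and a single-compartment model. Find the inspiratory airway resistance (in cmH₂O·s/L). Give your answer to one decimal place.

6.0

Equation of motion (constant flow): PIP = Vt/C + R·V̇ + PEEP.
R·V̇ = PIP − Vt/C − PEEP = 20.6 − 580/47.2 − 5 = 20.6 − 12.288 − 5 = 3.312 cmH2O.
R = 3.312 / 0.55 = 6.022 cmH2O·s/L.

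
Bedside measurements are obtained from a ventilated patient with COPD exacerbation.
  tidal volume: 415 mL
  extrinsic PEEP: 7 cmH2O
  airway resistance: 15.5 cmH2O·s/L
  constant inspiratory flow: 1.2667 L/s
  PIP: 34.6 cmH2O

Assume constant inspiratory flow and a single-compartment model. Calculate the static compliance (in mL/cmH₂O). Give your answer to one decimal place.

52.1

Equation of motion (constant flow): PIP = Vt/C + R·V̇ + PEEP.
Vt/C = PIP − R·V̇ − PEEP = 34.6 − 15.5×1.2667 − 7 = 34.6 − 19.634 − 7 = 7.966 cmH2O.
C = Vt / 7.966 = 415 / 7.966 = 52.096 mL/cmH2O.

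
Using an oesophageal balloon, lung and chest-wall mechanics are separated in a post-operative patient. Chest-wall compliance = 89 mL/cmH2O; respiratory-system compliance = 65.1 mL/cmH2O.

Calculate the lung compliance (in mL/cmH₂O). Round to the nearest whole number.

242

1/CL = 1/Crs − 1/Ccw.
1/CL = 1/65.1 − 1/89 = 0.004125.
CL = 242.42 mL/cmH2O.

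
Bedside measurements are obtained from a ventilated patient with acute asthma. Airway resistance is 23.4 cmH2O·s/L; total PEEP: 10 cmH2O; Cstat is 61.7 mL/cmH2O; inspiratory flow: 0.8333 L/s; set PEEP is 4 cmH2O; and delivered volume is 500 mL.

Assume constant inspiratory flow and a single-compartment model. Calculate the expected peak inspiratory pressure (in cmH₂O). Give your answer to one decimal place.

37.6

Total PEEP = 10 cmH2O (set 4 + intrinsic 6); this is the baseline alveolar pressure.
Equation of motion (constant flow): PIP = Vt/C + R·V̇ + PEEP.
PIP = 500/61.7 + 23.4×0.8333 + 10 = 8.104 + 19.499 + 10 = 37.603 cmH2O.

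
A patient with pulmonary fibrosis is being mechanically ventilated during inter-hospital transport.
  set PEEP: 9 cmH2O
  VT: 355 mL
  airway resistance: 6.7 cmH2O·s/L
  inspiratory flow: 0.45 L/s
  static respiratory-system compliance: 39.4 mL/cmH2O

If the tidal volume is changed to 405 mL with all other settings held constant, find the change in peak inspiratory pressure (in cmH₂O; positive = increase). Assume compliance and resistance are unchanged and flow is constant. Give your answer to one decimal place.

PIP = Vt/C + R·V̇ + PEEP (constant-flow equation of motion).
Only the elastic term changes: ΔPIP = ΔVt / C = (405 − 355) / 39.4 = 1.269 cmH2O.

1.3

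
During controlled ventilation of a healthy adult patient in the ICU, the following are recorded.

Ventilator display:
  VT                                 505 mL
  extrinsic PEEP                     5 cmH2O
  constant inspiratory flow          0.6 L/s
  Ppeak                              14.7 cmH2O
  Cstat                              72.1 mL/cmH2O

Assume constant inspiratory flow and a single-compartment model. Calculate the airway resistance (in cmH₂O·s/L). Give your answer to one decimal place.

4.5

Equation of motion (constant flow): PIP = Vt/C + R·V̇ + PEEP.
R·V̇ = PIP − Vt/C − PEEP = 14.7 − 505/72.1 − 5 = 14.7 − 7.004 − 5 = 2.696 cmH2O.
R = 2.696 / 0.6 = 4.493 cmH2O·s/L.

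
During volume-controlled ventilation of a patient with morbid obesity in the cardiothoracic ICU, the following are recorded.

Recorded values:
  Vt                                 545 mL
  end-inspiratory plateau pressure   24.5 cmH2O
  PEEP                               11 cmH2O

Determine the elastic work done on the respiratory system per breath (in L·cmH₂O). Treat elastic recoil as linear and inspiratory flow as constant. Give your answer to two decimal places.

3.68

Elastic work ≈ ½ × (Pplat − PEEP) × Vt = 0.5 × (24.5 − 11) × 0.545 L = 0.5 × 13.5 × 0.545 = 3.679 L·cmH2O.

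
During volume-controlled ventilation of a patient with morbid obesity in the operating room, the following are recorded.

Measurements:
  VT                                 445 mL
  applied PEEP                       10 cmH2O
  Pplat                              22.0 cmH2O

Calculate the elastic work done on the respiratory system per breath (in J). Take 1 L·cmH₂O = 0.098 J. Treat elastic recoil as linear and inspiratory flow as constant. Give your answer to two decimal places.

Elastic work ≈ ½ × (Pplat − PEEP) × Vt = 0.5 × (22.0 − 10) × 0.445 L = 0.5 × 12.0 × 0.445 = 2.67 L·cmH2O.
× 0.098 J/(L·cmH2O) → 0.2617 J.

0.26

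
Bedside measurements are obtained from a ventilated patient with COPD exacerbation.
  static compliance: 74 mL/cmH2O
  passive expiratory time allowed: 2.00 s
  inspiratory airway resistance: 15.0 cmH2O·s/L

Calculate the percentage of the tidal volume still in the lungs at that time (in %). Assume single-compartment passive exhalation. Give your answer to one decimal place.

16.5

τ = R × C = 15.0 × 74 mL/cmH2O = 15.0 × 0.074 L/cmH2O = 1.11 s.
Passive exhalation: V(t)/V₀ = e^(−t/τ) = e^(−2.00/1.11) = 0.165.
Fraction remaining = 0.165 → 16.5%.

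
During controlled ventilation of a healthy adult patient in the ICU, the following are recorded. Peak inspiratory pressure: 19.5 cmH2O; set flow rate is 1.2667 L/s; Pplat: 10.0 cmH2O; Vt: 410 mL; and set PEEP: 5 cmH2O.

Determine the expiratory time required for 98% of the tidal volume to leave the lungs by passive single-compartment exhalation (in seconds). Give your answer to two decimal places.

R = (PIP − Pplat)/V̇ = (19.5 − 10.0) / 1.2667 = 9.5/1.2667 = 7.5 cmH2O·s/L.
C = Vt/(Pplat − PEEP) = 410.0 / (10.0 − 5) = 410.0/5.0 = 82.0 mL/cmH2O.
τ = R × C = 7.5 × 0.082 L/cmH2O = 0.615 s.
t = −τ·ln(1 − 0.98) = −0.615·ln(0.02) = 2.406 s.

2.41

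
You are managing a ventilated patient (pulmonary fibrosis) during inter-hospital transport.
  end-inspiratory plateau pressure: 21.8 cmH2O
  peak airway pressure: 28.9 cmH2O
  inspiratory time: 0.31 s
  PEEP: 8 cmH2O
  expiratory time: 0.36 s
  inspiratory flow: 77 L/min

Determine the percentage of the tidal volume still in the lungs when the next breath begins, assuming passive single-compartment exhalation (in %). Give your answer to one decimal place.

Flow: 77 L/min ÷ 60 = 1.2833 L/s.
Vt = flow × Ti = 1.2833 L/s × 0.31 s × 1000 mL/L = 397.82 mL.
R = (PIP − Pplat)/V̇ = (28.9 − 21.8) / 1.2833 = 7.1/1.2833 = 5.533 cmH2O·s/L.
C = Vt/(Pplat − PEEP) = 397.82 / (21.8 − 8) = 397.82/13.8 = 28.828 mL/cmH2O.
τ = R × C = 5.533 × 0.02883 L/cmH2O = 0.1595 s.
Fraction remaining at end-expiration = e^(−Te/τ) = e^(−0.36/0.1595) = 0.1047 → 10.47%.

10.5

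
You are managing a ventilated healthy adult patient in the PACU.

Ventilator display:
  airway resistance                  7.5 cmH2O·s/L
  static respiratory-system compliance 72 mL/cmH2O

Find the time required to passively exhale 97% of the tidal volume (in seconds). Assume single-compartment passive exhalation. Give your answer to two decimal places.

1.89

τ = R × C = 7.5 × 72 mL/cmH2O = 7.5 × 0.072 L/cmH2O = 0.54 s.
Exhaled fraction f = 1 − e^(−t/τ) → t = −τ·ln(1 − f) = −0.54·ln(0.03) = 1.894 s.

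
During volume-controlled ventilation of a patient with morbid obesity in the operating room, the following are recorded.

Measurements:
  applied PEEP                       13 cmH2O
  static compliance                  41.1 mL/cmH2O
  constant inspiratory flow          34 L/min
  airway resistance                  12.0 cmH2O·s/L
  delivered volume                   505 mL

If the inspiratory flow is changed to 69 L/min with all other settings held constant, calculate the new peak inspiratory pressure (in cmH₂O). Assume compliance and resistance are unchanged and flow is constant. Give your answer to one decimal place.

39.1

Flow: 34 L/min ÷ 60 = 0.5667 L/s.
New flow: 69 L/min ÷ 60 = 1.15 L/s.
PIP = Vt/C + R·V̇ + PEEP (constant-flow equation of motion).
Only the resistive term changes: ΔPIP = R × ΔV̇ = 12.0 × (1.15 − 0.5667) = 12.0 × 0.5833 = 7.0 cmH2O.
Original PIP = 505/41.1 + 12.0×0.5667 + 13 = 32.088 cmH2O; new PIP = 32.088 + (7.0) = 39.088 cmH2O.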